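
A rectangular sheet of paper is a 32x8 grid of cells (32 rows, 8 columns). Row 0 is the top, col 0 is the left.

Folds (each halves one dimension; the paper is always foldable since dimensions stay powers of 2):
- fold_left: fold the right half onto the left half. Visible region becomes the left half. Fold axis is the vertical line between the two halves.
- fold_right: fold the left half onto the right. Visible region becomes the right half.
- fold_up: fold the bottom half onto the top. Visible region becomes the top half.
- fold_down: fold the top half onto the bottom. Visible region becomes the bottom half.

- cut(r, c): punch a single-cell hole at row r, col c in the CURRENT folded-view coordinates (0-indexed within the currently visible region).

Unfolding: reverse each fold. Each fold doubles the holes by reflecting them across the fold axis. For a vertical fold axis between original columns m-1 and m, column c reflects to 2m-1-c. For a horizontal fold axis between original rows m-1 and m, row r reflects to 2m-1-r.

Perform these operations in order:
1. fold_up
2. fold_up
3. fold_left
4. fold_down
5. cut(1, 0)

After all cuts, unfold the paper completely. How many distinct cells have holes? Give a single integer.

Op 1 fold_up: fold axis h@16; visible region now rows[0,16) x cols[0,8) = 16x8
Op 2 fold_up: fold axis h@8; visible region now rows[0,8) x cols[0,8) = 8x8
Op 3 fold_left: fold axis v@4; visible region now rows[0,8) x cols[0,4) = 8x4
Op 4 fold_down: fold axis h@4; visible region now rows[4,8) x cols[0,4) = 4x4
Op 5 cut(1, 0): punch at orig (5,0); cuts so far [(5, 0)]; region rows[4,8) x cols[0,4) = 4x4
Unfold 1 (reflect across h@4): 2 holes -> [(2, 0), (5, 0)]
Unfold 2 (reflect across v@4): 4 holes -> [(2, 0), (2, 7), (5, 0), (5, 7)]
Unfold 3 (reflect across h@8): 8 holes -> [(2, 0), (2, 7), (5, 0), (5, 7), (10, 0), (10, 7), (13, 0), (13, 7)]
Unfold 4 (reflect across h@16): 16 holes -> [(2, 0), (2, 7), (5, 0), (5, 7), (10, 0), (10, 7), (13, 0), (13, 7), (18, 0), (18, 7), (21, 0), (21, 7), (26, 0), (26, 7), (29, 0), (29, 7)]

Answer: 16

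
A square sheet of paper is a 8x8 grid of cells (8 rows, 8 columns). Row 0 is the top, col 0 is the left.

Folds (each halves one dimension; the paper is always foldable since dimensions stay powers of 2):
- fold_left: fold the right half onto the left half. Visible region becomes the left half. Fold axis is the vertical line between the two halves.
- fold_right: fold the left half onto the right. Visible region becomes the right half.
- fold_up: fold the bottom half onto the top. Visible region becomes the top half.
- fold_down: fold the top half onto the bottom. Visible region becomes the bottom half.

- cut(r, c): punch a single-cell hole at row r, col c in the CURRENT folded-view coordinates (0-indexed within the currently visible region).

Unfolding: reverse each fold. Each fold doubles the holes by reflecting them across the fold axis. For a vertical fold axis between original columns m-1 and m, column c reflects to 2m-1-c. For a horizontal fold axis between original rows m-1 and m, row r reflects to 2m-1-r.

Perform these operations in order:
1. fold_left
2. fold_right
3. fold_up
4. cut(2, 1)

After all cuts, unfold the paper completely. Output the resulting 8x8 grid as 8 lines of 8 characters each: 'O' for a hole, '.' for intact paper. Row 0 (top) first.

Answer: ........
........
O..OO..O
........
........
O..OO..O
........
........

Derivation:
Op 1 fold_left: fold axis v@4; visible region now rows[0,8) x cols[0,4) = 8x4
Op 2 fold_right: fold axis v@2; visible region now rows[0,8) x cols[2,4) = 8x2
Op 3 fold_up: fold axis h@4; visible region now rows[0,4) x cols[2,4) = 4x2
Op 4 cut(2, 1): punch at orig (2,3); cuts so far [(2, 3)]; region rows[0,4) x cols[2,4) = 4x2
Unfold 1 (reflect across h@4): 2 holes -> [(2, 3), (5, 3)]
Unfold 2 (reflect across v@2): 4 holes -> [(2, 0), (2, 3), (5, 0), (5, 3)]
Unfold 3 (reflect across v@4): 8 holes -> [(2, 0), (2, 3), (2, 4), (2, 7), (5, 0), (5, 3), (5, 4), (5, 7)]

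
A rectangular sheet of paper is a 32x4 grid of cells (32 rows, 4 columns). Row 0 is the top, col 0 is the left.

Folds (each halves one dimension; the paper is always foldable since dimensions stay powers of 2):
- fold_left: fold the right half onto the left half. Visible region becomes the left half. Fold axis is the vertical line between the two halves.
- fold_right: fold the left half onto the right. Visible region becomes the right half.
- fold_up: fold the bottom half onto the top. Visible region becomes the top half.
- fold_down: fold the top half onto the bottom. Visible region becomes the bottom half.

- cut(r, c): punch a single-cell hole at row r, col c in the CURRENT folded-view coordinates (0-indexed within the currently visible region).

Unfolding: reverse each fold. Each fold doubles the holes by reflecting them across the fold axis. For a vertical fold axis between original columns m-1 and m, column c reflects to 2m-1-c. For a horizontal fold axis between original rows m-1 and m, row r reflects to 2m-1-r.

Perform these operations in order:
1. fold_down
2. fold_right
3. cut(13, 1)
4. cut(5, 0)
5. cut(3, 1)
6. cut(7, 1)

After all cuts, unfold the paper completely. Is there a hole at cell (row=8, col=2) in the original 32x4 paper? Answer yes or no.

Answer: no

Derivation:
Op 1 fold_down: fold axis h@16; visible region now rows[16,32) x cols[0,4) = 16x4
Op 2 fold_right: fold axis v@2; visible region now rows[16,32) x cols[2,4) = 16x2
Op 3 cut(13, 1): punch at orig (29,3); cuts so far [(29, 3)]; region rows[16,32) x cols[2,4) = 16x2
Op 4 cut(5, 0): punch at orig (21,2); cuts so far [(21, 2), (29, 3)]; region rows[16,32) x cols[2,4) = 16x2
Op 5 cut(3, 1): punch at orig (19,3); cuts so far [(19, 3), (21, 2), (29, 3)]; region rows[16,32) x cols[2,4) = 16x2
Op 6 cut(7, 1): punch at orig (23,3); cuts so far [(19, 3), (21, 2), (23, 3), (29, 3)]; region rows[16,32) x cols[2,4) = 16x2
Unfold 1 (reflect across v@2): 8 holes -> [(19, 0), (19, 3), (21, 1), (21, 2), (23, 0), (23, 3), (29, 0), (29, 3)]
Unfold 2 (reflect across h@16): 16 holes -> [(2, 0), (2, 3), (8, 0), (8, 3), (10, 1), (10, 2), (12, 0), (12, 3), (19, 0), (19, 3), (21, 1), (21, 2), (23, 0), (23, 3), (29, 0), (29, 3)]
Holes: [(2, 0), (2, 3), (8, 0), (8, 3), (10, 1), (10, 2), (12, 0), (12, 3), (19, 0), (19, 3), (21, 1), (21, 2), (23, 0), (23, 3), (29, 0), (29, 3)]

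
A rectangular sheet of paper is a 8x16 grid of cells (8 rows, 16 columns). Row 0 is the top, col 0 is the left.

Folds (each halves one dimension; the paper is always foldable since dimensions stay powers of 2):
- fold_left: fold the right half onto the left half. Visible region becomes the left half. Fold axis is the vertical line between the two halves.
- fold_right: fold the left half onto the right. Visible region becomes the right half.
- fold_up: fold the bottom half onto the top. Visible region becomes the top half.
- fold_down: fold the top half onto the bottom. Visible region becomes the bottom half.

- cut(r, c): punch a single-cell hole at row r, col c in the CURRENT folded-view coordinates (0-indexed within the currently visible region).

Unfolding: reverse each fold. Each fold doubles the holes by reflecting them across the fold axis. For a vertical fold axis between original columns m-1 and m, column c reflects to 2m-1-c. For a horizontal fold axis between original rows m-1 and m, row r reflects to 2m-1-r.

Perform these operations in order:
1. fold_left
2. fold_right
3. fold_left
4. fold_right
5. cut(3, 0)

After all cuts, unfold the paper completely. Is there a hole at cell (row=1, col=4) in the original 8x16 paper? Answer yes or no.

Answer: no

Derivation:
Op 1 fold_left: fold axis v@8; visible region now rows[0,8) x cols[0,8) = 8x8
Op 2 fold_right: fold axis v@4; visible region now rows[0,8) x cols[4,8) = 8x4
Op 3 fold_left: fold axis v@6; visible region now rows[0,8) x cols[4,6) = 8x2
Op 4 fold_right: fold axis v@5; visible region now rows[0,8) x cols[5,6) = 8x1
Op 5 cut(3, 0): punch at orig (3,5); cuts so far [(3, 5)]; region rows[0,8) x cols[5,6) = 8x1
Unfold 1 (reflect across v@5): 2 holes -> [(3, 4), (3, 5)]
Unfold 2 (reflect across v@6): 4 holes -> [(3, 4), (3, 5), (3, 6), (3, 7)]
Unfold 3 (reflect across v@4): 8 holes -> [(3, 0), (3, 1), (3, 2), (3, 3), (3, 4), (3, 5), (3, 6), (3, 7)]
Unfold 4 (reflect across v@8): 16 holes -> [(3, 0), (3, 1), (3, 2), (3, 3), (3, 4), (3, 5), (3, 6), (3, 7), (3, 8), (3, 9), (3, 10), (3, 11), (3, 12), (3, 13), (3, 14), (3, 15)]
Holes: [(3, 0), (3, 1), (3, 2), (3, 3), (3, 4), (3, 5), (3, 6), (3, 7), (3, 8), (3, 9), (3, 10), (3, 11), (3, 12), (3, 13), (3, 14), (3, 15)]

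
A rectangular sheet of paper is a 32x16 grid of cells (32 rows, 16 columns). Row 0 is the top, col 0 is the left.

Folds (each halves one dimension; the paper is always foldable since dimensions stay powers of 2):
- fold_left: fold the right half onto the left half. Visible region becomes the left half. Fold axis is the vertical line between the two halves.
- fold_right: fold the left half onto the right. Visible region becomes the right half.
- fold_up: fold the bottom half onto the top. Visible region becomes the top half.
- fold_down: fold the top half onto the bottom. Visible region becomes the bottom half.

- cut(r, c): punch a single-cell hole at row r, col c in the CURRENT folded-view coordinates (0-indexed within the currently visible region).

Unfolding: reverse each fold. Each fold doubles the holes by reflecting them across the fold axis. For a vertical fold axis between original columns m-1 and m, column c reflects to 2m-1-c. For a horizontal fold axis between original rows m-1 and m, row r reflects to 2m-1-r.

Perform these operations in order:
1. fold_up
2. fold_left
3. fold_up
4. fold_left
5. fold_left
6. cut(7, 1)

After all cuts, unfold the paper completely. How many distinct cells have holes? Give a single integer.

Op 1 fold_up: fold axis h@16; visible region now rows[0,16) x cols[0,16) = 16x16
Op 2 fold_left: fold axis v@8; visible region now rows[0,16) x cols[0,8) = 16x8
Op 3 fold_up: fold axis h@8; visible region now rows[0,8) x cols[0,8) = 8x8
Op 4 fold_left: fold axis v@4; visible region now rows[0,8) x cols[0,4) = 8x4
Op 5 fold_left: fold axis v@2; visible region now rows[0,8) x cols[0,2) = 8x2
Op 6 cut(7, 1): punch at orig (7,1); cuts so far [(7, 1)]; region rows[0,8) x cols[0,2) = 8x2
Unfold 1 (reflect across v@2): 2 holes -> [(7, 1), (7, 2)]
Unfold 2 (reflect across v@4): 4 holes -> [(7, 1), (7, 2), (7, 5), (7, 6)]
Unfold 3 (reflect across h@8): 8 holes -> [(7, 1), (7, 2), (7, 5), (7, 6), (8, 1), (8, 2), (8, 5), (8, 6)]
Unfold 4 (reflect across v@8): 16 holes -> [(7, 1), (7, 2), (7, 5), (7, 6), (7, 9), (7, 10), (7, 13), (7, 14), (8, 1), (8, 2), (8, 5), (8, 6), (8, 9), (8, 10), (8, 13), (8, 14)]
Unfold 5 (reflect across h@16): 32 holes -> [(7, 1), (7, 2), (7, 5), (7, 6), (7, 9), (7, 10), (7, 13), (7, 14), (8, 1), (8, 2), (8, 5), (8, 6), (8, 9), (8, 10), (8, 13), (8, 14), (23, 1), (23, 2), (23, 5), (23, 6), (23, 9), (23, 10), (23, 13), (23, 14), (24, 1), (24, 2), (24, 5), (24, 6), (24, 9), (24, 10), (24, 13), (24, 14)]

Answer: 32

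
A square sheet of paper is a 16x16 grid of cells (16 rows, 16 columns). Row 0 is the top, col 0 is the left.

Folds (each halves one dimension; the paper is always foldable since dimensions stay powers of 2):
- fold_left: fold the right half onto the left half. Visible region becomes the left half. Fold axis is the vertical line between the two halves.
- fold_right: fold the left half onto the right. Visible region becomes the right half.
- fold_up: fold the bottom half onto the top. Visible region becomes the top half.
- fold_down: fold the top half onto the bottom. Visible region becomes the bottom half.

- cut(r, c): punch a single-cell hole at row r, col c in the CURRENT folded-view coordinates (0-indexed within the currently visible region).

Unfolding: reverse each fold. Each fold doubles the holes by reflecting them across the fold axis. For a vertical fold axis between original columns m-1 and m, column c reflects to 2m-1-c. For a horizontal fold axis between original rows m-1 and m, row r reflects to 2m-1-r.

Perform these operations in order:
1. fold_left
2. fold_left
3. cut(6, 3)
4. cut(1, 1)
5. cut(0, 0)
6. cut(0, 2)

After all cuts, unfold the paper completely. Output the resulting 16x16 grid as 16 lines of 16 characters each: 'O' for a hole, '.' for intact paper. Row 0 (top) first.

Op 1 fold_left: fold axis v@8; visible region now rows[0,16) x cols[0,8) = 16x8
Op 2 fold_left: fold axis v@4; visible region now rows[0,16) x cols[0,4) = 16x4
Op 3 cut(6, 3): punch at orig (6,3); cuts so far [(6, 3)]; region rows[0,16) x cols[0,4) = 16x4
Op 4 cut(1, 1): punch at orig (1,1); cuts so far [(1, 1), (6, 3)]; region rows[0,16) x cols[0,4) = 16x4
Op 5 cut(0, 0): punch at orig (0,0); cuts so far [(0, 0), (1, 1), (6, 3)]; region rows[0,16) x cols[0,4) = 16x4
Op 6 cut(0, 2): punch at orig (0,2); cuts so far [(0, 0), (0, 2), (1, 1), (6, 3)]; region rows[0,16) x cols[0,4) = 16x4
Unfold 1 (reflect across v@4): 8 holes -> [(0, 0), (0, 2), (0, 5), (0, 7), (1, 1), (1, 6), (6, 3), (6, 4)]
Unfold 2 (reflect across v@8): 16 holes -> [(0, 0), (0, 2), (0, 5), (0, 7), (0, 8), (0, 10), (0, 13), (0, 15), (1, 1), (1, 6), (1, 9), (1, 14), (6, 3), (6, 4), (6, 11), (6, 12)]

Answer: O.O..O.OO.O..O.O
.O....O..O....O.
................
................
................
................
...OO......OO...
................
................
................
................
................
................
................
................
................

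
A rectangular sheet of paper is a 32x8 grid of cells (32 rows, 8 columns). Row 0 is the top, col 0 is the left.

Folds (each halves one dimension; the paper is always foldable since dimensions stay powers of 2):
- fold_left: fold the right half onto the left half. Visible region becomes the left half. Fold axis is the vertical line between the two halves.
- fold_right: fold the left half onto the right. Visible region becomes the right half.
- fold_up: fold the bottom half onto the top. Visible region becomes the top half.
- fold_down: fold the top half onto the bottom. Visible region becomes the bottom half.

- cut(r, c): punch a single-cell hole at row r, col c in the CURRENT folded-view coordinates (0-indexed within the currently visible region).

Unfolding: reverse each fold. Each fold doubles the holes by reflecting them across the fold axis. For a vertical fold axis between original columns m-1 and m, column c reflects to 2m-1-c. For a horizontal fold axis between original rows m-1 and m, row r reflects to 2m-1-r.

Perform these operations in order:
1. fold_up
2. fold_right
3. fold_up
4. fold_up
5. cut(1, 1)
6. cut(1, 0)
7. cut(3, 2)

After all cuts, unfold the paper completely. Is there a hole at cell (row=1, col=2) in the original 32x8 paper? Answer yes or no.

Op 1 fold_up: fold axis h@16; visible region now rows[0,16) x cols[0,8) = 16x8
Op 2 fold_right: fold axis v@4; visible region now rows[0,16) x cols[4,8) = 16x4
Op 3 fold_up: fold axis h@8; visible region now rows[0,8) x cols[4,8) = 8x4
Op 4 fold_up: fold axis h@4; visible region now rows[0,4) x cols[4,8) = 4x4
Op 5 cut(1, 1): punch at orig (1,5); cuts so far [(1, 5)]; region rows[0,4) x cols[4,8) = 4x4
Op 6 cut(1, 0): punch at orig (1,4); cuts so far [(1, 4), (1, 5)]; region rows[0,4) x cols[4,8) = 4x4
Op 7 cut(3, 2): punch at orig (3,6); cuts so far [(1, 4), (1, 5), (3, 6)]; region rows[0,4) x cols[4,8) = 4x4
Unfold 1 (reflect across h@4): 6 holes -> [(1, 4), (1, 5), (3, 6), (4, 6), (6, 4), (6, 5)]
Unfold 2 (reflect across h@8): 12 holes -> [(1, 4), (1, 5), (3, 6), (4, 6), (6, 4), (6, 5), (9, 4), (9, 5), (11, 6), (12, 6), (14, 4), (14, 5)]
Unfold 3 (reflect across v@4): 24 holes -> [(1, 2), (1, 3), (1, 4), (1, 5), (3, 1), (3, 6), (4, 1), (4, 6), (6, 2), (6, 3), (6, 4), (6, 5), (9, 2), (9, 3), (9, 4), (9, 5), (11, 1), (11, 6), (12, 1), (12, 6), (14, 2), (14, 3), (14, 4), (14, 5)]
Unfold 4 (reflect across h@16): 48 holes -> [(1, 2), (1, 3), (1, 4), (1, 5), (3, 1), (3, 6), (4, 1), (4, 6), (6, 2), (6, 3), (6, 4), (6, 5), (9, 2), (9, 3), (9, 4), (9, 5), (11, 1), (11, 6), (12, 1), (12, 6), (14, 2), (14, 3), (14, 4), (14, 5), (17, 2), (17, 3), (17, 4), (17, 5), (19, 1), (19, 6), (20, 1), (20, 6), (22, 2), (22, 3), (22, 4), (22, 5), (25, 2), (25, 3), (25, 4), (25, 5), (27, 1), (27, 6), (28, 1), (28, 6), (30, 2), (30, 3), (30, 4), (30, 5)]
Holes: [(1, 2), (1, 3), (1, 4), (1, 5), (3, 1), (3, 6), (4, 1), (4, 6), (6, 2), (6, 3), (6, 4), (6, 5), (9, 2), (9, 3), (9, 4), (9, 5), (11, 1), (11, 6), (12, 1), (12, 6), (14, 2), (14, 3), (14, 4), (14, 5), (17, 2), (17, 3), (17, 4), (17, 5), (19, 1), (19, 6), (20, 1), (20, 6), (22, 2), (22, 3), (22, 4), (22, 5), (25, 2), (25, 3), (25, 4), (25, 5), (27, 1), (27, 6), (28, 1), (28, 6), (30, 2), (30, 3), (30, 4), (30, 5)]

Answer: yes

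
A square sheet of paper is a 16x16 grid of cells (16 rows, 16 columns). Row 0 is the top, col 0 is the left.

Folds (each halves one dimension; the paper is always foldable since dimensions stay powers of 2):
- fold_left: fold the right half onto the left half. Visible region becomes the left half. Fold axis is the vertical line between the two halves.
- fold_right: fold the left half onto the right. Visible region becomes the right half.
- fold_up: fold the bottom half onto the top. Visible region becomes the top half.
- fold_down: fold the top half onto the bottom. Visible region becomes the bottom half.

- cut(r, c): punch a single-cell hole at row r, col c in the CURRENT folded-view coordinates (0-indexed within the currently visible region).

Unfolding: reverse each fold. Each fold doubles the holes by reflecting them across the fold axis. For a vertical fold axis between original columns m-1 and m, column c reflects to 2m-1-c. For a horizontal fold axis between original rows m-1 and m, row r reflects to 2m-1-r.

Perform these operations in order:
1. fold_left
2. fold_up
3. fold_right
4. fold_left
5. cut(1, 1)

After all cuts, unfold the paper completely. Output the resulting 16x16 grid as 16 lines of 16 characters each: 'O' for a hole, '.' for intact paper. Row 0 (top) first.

Answer: ................
.OO..OO..OO..OO.
................
................
................
................
................
................
................
................
................
................
................
................
.OO..OO..OO..OO.
................

Derivation:
Op 1 fold_left: fold axis v@8; visible region now rows[0,16) x cols[0,8) = 16x8
Op 2 fold_up: fold axis h@8; visible region now rows[0,8) x cols[0,8) = 8x8
Op 3 fold_right: fold axis v@4; visible region now rows[0,8) x cols[4,8) = 8x4
Op 4 fold_left: fold axis v@6; visible region now rows[0,8) x cols[4,6) = 8x2
Op 5 cut(1, 1): punch at orig (1,5); cuts so far [(1, 5)]; region rows[0,8) x cols[4,6) = 8x2
Unfold 1 (reflect across v@6): 2 holes -> [(1, 5), (1, 6)]
Unfold 2 (reflect across v@4): 4 holes -> [(1, 1), (1, 2), (1, 5), (1, 6)]
Unfold 3 (reflect across h@8): 8 holes -> [(1, 1), (1, 2), (1, 5), (1, 6), (14, 1), (14, 2), (14, 5), (14, 6)]
Unfold 4 (reflect across v@8): 16 holes -> [(1, 1), (1, 2), (1, 5), (1, 6), (1, 9), (1, 10), (1, 13), (1, 14), (14, 1), (14, 2), (14, 5), (14, 6), (14, 9), (14, 10), (14, 13), (14, 14)]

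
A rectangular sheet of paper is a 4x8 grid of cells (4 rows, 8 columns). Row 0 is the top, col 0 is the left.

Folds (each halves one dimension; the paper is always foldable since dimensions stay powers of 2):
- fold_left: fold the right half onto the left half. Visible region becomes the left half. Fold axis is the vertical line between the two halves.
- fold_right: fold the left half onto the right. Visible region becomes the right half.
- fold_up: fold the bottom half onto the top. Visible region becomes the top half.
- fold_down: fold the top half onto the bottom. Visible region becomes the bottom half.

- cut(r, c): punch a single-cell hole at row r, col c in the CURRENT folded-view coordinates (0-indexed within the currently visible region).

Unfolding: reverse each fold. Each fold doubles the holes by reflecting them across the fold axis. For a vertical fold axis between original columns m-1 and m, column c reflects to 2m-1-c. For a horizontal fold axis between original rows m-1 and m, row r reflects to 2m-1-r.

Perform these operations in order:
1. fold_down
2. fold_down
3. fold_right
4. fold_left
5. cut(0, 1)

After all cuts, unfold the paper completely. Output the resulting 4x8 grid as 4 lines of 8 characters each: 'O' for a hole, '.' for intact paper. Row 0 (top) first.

Op 1 fold_down: fold axis h@2; visible region now rows[2,4) x cols[0,8) = 2x8
Op 2 fold_down: fold axis h@3; visible region now rows[3,4) x cols[0,8) = 1x8
Op 3 fold_right: fold axis v@4; visible region now rows[3,4) x cols[4,8) = 1x4
Op 4 fold_left: fold axis v@6; visible region now rows[3,4) x cols[4,6) = 1x2
Op 5 cut(0, 1): punch at orig (3,5); cuts so far [(3, 5)]; region rows[3,4) x cols[4,6) = 1x2
Unfold 1 (reflect across v@6): 2 holes -> [(3, 5), (3, 6)]
Unfold 2 (reflect across v@4): 4 holes -> [(3, 1), (3, 2), (3, 5), (3, 6)]
Unfold 3 (reflect across h@3): 8 holes -> [(2, 1), (2, 2), (2, 5), (2, 6), (3, 1), (3, 2), (3, 5), (3, 6)]
Unfold 4 (reflect across h@2): 16 holes -> [(0, 1), (0, 2), (0, 5), (0, 6), (1, 1), (1, 2), (1, 5), (1, 6), (2, 1), (2, 2), (2, 5), (2, 6), (3, 1), (3, 2), (3, 5), (3, 6)]

Answer: .OO..OO.
.OO..OO.
.OO..OO.
.OO..OO.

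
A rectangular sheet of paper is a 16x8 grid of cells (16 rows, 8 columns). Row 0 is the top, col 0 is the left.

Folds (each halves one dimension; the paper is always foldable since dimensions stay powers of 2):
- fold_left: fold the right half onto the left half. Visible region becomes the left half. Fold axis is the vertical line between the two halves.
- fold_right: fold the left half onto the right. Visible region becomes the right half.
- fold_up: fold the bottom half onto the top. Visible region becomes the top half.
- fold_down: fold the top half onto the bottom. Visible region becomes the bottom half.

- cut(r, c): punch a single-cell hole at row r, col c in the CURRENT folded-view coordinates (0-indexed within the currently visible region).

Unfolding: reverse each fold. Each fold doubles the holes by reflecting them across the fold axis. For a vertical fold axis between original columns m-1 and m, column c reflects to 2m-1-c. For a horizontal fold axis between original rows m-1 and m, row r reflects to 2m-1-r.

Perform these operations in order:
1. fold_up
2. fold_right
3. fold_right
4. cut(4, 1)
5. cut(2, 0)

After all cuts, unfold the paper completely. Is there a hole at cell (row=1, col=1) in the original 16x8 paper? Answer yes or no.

Answer: no

Derivation:
Op 1 fold_up: fold axis h@8; visible region now rows[0,8) x cols[0,8) = 8x8
Op 2 fold_right: fold axis v@4; visible region now rows[0,8) x cols[4,8) = 8x4
Op 3 fold_right: fold axis v@6; visible region now rows[0,8) x cols[6,8) = 8x2
Op 4 cut(4, 1): punch at orig (4,7); cuts so far [(4, 7)]; region rows[0,8) x cols[6,8) = 8x2
Op 5 cut(2, 0): punch at orig (2,6); cuts so far [(2, 6), (4, 7)]; region rows[0,8) x cols[6,8) = 8x2
Unfold 1 (reflect across v@6): 4 holes -> [(2, 5), (2, 6), (4, 4), (4, 7)]
Unfold 2 (reflect across v@4): 8 holes -> [(2, 1), (2, 2), (2, 5), (2, 6), (4, 0), (4, 3), (4, 4), (4, 7)]
Unfold 3 (reflect across h@8): 16 holes -> [(2, 1), (2, 2), (2, 5), (2, 6), (4, 0), (4, 3), (4, 4), (4, 7), (11, 0), (11, 3), (11, 4), (11, 7), (13, 1), (13, 2), (13, 5), (13, 6)]
Holes: [(2, 1), (2, 2), (2, 5), (2, 6), (4, 0), (4, 3), (4, 4), (4, 7), (11, 0), (11, 3), (11, 4), (11, 7), (13, 1), (13, 2), (13, 5), (13, 6)]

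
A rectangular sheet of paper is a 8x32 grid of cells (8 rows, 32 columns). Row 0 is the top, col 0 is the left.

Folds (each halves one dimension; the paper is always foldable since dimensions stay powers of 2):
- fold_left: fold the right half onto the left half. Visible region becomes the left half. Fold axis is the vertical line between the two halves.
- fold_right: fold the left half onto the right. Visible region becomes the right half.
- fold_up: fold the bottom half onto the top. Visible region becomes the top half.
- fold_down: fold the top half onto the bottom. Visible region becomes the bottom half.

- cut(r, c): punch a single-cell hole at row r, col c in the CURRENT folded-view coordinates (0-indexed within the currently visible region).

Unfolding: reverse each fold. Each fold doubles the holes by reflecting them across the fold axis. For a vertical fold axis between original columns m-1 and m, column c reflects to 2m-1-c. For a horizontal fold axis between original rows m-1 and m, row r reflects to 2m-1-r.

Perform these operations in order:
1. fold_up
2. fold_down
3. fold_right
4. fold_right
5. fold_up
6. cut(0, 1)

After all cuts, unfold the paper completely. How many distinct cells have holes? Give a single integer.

Op 1 fold_up: fold axis h@4; visible region now rows[0,4) x cols[0,32) = 4x32
Op 2 fold_down: fold axis h@2; visible region now rows[2,4) x cols[0,32) = 2x32
Op 3 fold_right: fold axis v@16; visible region now rows[2,4) x cols[16,32) = 2x16
Op 4 fold_right: fold axis v@24; visible region now rows[2,4) x cols[24,32) = 2x8
Op 5 fold_up: fold axis h@3; visible region now rows[2,3) x cols[24,32) = 1x8
Op 6 cut(0, 1): punch at orig (2,25); cuts so far [(2, 25)]; region rows[2,3) x cols[24,32) = 1x8
Unfold 1 (reflect across h@3): 2 holes -> [(2, 25), (3, 25)]
Unfold 2 (reflect across v@24): 4 holes -> [(2, 22), (2, 25), (3, 22), (3, 25)]
Unfold 3 (reflect across v@16): 8 holes -> [(2, 6), (2, 9), (2, 22), (2, 25), (3, 6), (3, 9), (3, 22), (3, 25)]
Unfold 4 (reflect across h@2): 16 holes -> [(0, 6), (0, 9), (0, 22), (0, 25), (1, 6), (1, 9), (1, 22), (1, 25), (2, 6), (2, 9), (2, 22), (2, 25), (3, 6), (3, 9), (3, 22), (3, 25)]
Unfold 5 (reflect across h@4): 32 holes -> [(0, 6), (0, 9), (0, 22), (0, 25), (1, 6), (1, 9), (1, 22), (1, 25), (2, 6), (2, 9), (2, 22), (2, 25), (3, 6), (3, 9), (3, 22), (3, 25), (4, 6), (4, 9), (4, 22), (4, 25), (5, 6), (5, 9), (5, 22), (5, 25), (6, 6), (6, 9), (6, 22), (6, 25), (7, 6), (7, 9), (7, 22), (7, 25)]

Answer: 32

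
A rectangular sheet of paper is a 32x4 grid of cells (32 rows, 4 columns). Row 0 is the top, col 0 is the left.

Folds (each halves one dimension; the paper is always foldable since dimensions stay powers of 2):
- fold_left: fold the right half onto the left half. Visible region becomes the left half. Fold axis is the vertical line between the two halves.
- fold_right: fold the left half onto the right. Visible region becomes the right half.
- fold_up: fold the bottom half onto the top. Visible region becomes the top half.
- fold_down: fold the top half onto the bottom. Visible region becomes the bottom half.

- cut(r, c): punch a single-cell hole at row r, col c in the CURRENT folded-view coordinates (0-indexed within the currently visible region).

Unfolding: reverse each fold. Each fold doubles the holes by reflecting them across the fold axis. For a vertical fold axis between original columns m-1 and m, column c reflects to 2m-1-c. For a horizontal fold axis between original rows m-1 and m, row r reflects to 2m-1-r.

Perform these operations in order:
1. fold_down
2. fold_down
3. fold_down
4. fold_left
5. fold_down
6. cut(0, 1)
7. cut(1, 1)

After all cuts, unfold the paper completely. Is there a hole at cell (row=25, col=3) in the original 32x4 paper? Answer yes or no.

Op 1 fold_down: fold axis h@16; visible region now rows[16,32) x cols[0,4) = 16x4
Op 2 fold_down: fold axis h@24; visible region now rows[24,32) x cols[0,4) = 8x4
Op 3 fold_down: fold axis h@28; visible region now rows[28,32) x cols[0,4) = 4x4
Op 4 fold_left: fold axis v@2; visible region now rows[28,32) x cols[0,2) = 4x2
Op 5 fold_down: fold axis h@30; visible region now rows[30,32) x cols[0,2) = 2x2
Op 6 cut(0, 1): punch at orig (30,1); cuts so far [(30, 1)]; region rows[30,32) x cols[0,2) = 2x2
Op 7 cut(1, 1): punch at orig (31,1); cuts so far [(30, 1), (31, 1)]; region rows[30,32) x cols[0,2) = 2x2
Unfold 1 (reflect across h@30): 4 holes -> [(28, 1), (29, 1), (30, 1), (31, 1)]
Unfold 2 (reflect across v@2): 8 holes -> [(28, 1), (28, 2), (29, 1), (29, 2), (30, 1), (30, 2), (31, 1), (31, 2)]
Unfold 3 (reflect across h@28): 16 holes -> [(24, 1), (24, 2), (25, 1), (25, 2), (26, 1), (26, 2), (27, 1), (27, 2), (28, 1), (28, 2), (29, 1), (29, 2), (30, 1), (30, 2), (31, 1), (31, 2)]
Unfold 4 (reflect across h@24): 32 holes -> [(16, 1), (16, 2), (17, 1), (17, 2), (18, 1), (18, 2), (19, 1), (19, 2), (20, 1), (20, 2), (21, 1), (21, 2), (22, 1), (22, 2), (23, 1), (23, 2), (24, 1), (24, 2), (25, 1), (25, 2), (26, 1), (26, 2), (27, 1), (27, 2), (28, 1), (28, 2), (29, 1), (29, 2), (30, 1), (30, 2), (31, 1), (31, 2)]
Unfold 5 (reflect across h@16): 64 holes -> [(0, 1), (0, 2), (1, 1), (1, 2), (2, 1), (2, 2), (3, 1), (3, 2), (4, 1), (4, 2), (5, 1), (5, 2), (6, 1), (6, 2), (7, 1), (7, 2), (8, 1), (8, 2), (9, 1), (9, 2), (10, 1), (10, 2), (11, 1), (11, 2), (12, 1), (12, 2), (13, 1), (13, 2), (14, 1), (14, 2), (15, 1), (15, 2), (16, 1), (16, 2), (17, 1), (17, 2), (18, 1), (18, 2), (19, 1), (19, 2), (20, 1), (20, 2), (21, 1), (21, 2), (22, 1), (22, 2), (23, 1), (23, 2), (24, 1), (24, 2), (25, 1), (25, 2), (26, 1), (26, 2), (27, 1), (27, 2), (28, 1), (28, 2), (29, 1), (29, 2), (30, 1), (30, 2), (31, 1), (31, 2)]
Holes: [(0, 1), (0, 2), (1, 1), (1, 2), (2, 1), (2, 2), (3, 1), (3, 2), (4, 1), (4, 2), (5, 1), (5, 2), (6, 1), (6, 2), (7, 1), (7, 2), (8, 1), (8, 2), (9, 1), (9, 2), (10, 1), (10, 2), (11, 1), (11, 2), (12, 1), (12, 2), (13, 1), (13, 2), (14, 1), (14, 2), (15, 1), (15, 2), (16, 1), (16, 2), (17, 1), (17, 2), (18, 1), (18, 2), (19, 1), (19, 2), (20, 1), (20, 2), (21, 1), (21, 2), (22, 1), (22, 2), (23, 1), (23, 2), (24, 1), (24, 2), (25, 1), (25, 2), (26, 1), (26, 2), (27, 1), (27, 2), (28, 1), (28, 2), (29, 1), (29, 2), (30, 1), (30, 2), (31, 1), (31, 2)]

Answer: no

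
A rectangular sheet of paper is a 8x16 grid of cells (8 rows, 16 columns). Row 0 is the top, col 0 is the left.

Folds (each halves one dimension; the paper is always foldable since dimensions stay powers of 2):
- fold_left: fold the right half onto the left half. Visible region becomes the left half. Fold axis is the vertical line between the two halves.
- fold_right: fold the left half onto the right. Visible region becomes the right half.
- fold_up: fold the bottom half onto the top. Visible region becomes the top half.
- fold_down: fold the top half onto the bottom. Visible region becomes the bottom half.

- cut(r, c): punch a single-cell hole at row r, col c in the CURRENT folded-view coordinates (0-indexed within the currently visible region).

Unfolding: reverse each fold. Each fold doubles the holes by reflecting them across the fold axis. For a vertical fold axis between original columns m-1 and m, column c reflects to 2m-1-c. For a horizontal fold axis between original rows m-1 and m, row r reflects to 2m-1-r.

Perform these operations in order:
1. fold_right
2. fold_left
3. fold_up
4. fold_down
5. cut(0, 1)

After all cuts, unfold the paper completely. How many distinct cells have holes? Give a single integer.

Op 1 fold_right: fold axis v@8; visible region now rows[0,8) x cols[8,16) = 8x8
Op 2 fold_left: fold axis v@12; visible region now rows[0,8) x cols[8,12) = 8x4
Op 3 fold_up: fold axis h@4; visible region now rows[0,4) x cols[8,12) = 4x4
Op 4 fold_down: fold axis h@2; visible region now rows[2,4) x cols[8,12) = 2x4
Op 5 cut(0, 1): punch at orig (2,9); cuts so far [(2, 9)]; region rows[2,4) x cols[8,12) = 2x4
Unfold 1 (reflect across h@2): 2 holes -> [(1, 9), (2, 9)]
Unfold 2 (reflect across h@4): 4 holes -> [(1, 9), (2, 9), (5, 9), (6, 9)]
Unfold 3 (reflect across v@12): 8 holes -> [(1, 9), (1, 14), (2, 9), (2, 14), (5, 9), (5, 14), (6, 9), (6, 14)]
Unfold 4 (reflect across v@8): 16 holes -> [(1, 1), (1, 6), (1, 9), (1, 14), (2, 1), (2, 6), (2, 9), (2, 14), (5, 1), (5, 6), (5, 9), (5, 14), (6, 1), (6, 6), (6, 9), (6, 14)]

Answer: 16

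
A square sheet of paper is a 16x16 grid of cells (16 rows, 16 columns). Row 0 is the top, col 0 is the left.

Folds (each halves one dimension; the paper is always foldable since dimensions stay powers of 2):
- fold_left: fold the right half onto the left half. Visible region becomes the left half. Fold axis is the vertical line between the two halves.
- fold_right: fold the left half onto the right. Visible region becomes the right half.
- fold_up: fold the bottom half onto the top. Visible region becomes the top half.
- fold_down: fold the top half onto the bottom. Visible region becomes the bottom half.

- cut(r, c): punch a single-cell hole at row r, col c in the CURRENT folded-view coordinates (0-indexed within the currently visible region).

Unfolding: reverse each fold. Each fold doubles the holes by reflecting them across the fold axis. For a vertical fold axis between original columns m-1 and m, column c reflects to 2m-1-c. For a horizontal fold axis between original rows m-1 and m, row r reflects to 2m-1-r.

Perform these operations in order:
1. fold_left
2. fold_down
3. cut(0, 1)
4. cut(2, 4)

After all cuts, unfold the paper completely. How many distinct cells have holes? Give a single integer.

Answer: 8

Derivation:
Op 1 fold_left: fold axis v@8; visible region now rows[0,16) x cols[0,8) = 16x8
Op 2 fold_down: fold axis h@8; visible region now rows[8,16) x cols[0,8) = 8x8
Op 3 cut(0, 1): punch at orig (8,1); cuts so far [(8, 1)]; region rows[8,16) x cols[0,8) = 8x8
Op 4 cut(2, 4): punch at orig (10,4); cuts so far [(8, 1), (10, 4)]; region rows[8,16) x cols[0,8) = 8x8
Unfold 1 (reflect across h@8): 4 holes -> [(5, 4), (7, 1), (8, 1), (10, 4)]
Unfold 2 (reflect across v@8): 8 holes -> [(5, 4), (5, 11), (7, 1), (7, 14), (8, 1), (8, 14), (10, 4), (10, 11)]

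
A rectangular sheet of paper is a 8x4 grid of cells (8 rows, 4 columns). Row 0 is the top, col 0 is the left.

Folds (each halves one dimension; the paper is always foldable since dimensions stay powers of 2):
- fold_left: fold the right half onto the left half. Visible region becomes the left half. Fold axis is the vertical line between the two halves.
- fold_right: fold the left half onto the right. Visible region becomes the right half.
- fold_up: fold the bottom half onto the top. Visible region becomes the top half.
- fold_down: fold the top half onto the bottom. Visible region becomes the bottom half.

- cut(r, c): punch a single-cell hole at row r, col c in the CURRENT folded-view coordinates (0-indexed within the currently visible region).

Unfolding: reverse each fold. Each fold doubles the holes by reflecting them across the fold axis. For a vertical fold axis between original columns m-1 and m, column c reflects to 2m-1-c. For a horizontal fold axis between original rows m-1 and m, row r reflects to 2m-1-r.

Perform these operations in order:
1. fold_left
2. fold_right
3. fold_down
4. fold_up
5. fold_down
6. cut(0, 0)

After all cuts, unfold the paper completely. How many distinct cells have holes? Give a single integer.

Op 1 fold_left: fold axis v@2; visible region now rows[0,8) x cols[0,2) = 8x2
Op 2 fold_right: fold axis v@1; visible region now rows[0,8) x cols[1,2) = 8x1
Op 3 fold_down: fold axis h@4; visible region now rows[4,8) x cols[1,2) = 4x1
Op 4 fold_up: fold axis h@6; visible region now rows[4,6) x cols[1,2) = 2x1
Op 5 fold_down: fold axis h@5; visible region now rows[5,6) x cols[1,2) = 1x1
Op 6 cut(0, 0): punch at orig (5,1); cuts so far [(5, 1)]; region rows[5,6) x cols[1,2) = 1x1
Unfold 1 (reflect across h@5): 2 holes -> [(4, 1), (5, 1)]
Unfold 2 (reflect across h@6): 4 holes -> [(4, 1), (5, 1), (6, 1), (7, 1)]
Unfold 3 (reflect across h@4): 8 holes -> [(0, 1), (1, 1), (2, 1), (3, 1), (4, 1), (5, 1), (6, 1), (7, 1)]
Unfold 4 (reflect across v@1): 16 holes -> [(0, 0), (0, 1), (1, 0), (1, 1), (2, 0), (2, 1), (3, 0), (3, 1), (4, 0), (4, 1), (5, 0), (5, 1), (6, 0), (6, 1), (7, 0), (7, 1)]
Unfold 5 (reflect across v@2): 32 holes -> [(0, 0), (0, 1), (0, 2), (0, 3), (1, 0), (1, 1), (1, 2), (1, 3), (2, 0), (2, 1), (2, 2), (2, 3), (3, 0), (3, 1), (3, 2), (3, 3), (4, 0), (4, 1), (4, 2), (4, 3), (5, 0), (5, 1), (5, 2), (5, 3), (6, 0), (6, 1), (6, 2), (6, 3), (7, 0), (7, 1), (7, 2), (7, 3)]

Answer: 32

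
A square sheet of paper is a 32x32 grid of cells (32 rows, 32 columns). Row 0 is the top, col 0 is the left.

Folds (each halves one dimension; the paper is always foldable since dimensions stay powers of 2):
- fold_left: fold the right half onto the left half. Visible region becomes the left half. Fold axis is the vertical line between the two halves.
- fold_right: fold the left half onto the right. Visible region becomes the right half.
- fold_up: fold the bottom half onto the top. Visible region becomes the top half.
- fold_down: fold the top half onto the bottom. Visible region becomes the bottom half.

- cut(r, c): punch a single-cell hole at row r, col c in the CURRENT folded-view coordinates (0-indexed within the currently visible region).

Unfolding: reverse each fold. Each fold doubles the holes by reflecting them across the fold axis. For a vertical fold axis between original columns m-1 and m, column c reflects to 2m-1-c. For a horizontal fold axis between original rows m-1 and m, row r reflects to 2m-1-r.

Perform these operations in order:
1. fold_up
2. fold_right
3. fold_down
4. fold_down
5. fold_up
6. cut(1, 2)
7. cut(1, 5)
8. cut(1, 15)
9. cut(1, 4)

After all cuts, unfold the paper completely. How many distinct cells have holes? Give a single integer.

Op 1 fold_up: fold axis h@16; visible region now rows[0,16) x cols[0,32) = 16x32
Op 2 fold_right: fold axis v@16; visible region now rows[0,16) x cols[16,32) = 16x16
Op 3 fold_down: fold axis h@8; visible region now rows[8,16) x cols[16,32) = 8x16
Op 4 fold_down: fold axis h@12; visible region now rows[12,16) x cols[16,32) = 4x16
Op 5 fold_up: fold axis h@14; visible region now rows[12,14) x cols[16,32) = 2x16
Op 6 cut(1, 2): punch at orig (13,18); cuts so far [(13, 18)]; region rows[12,14) x cols[16,32) = 2x16
Op 7 cut(1, 5): punch at orig (13,21); cuts so far [(13, 18), (13, 21)]; region rows[12,14) x cols[16,32) = 2x16
Op 8 cut(1, 15): punch at orig (13,31); cuts so far [(13, 18), (13, 21), (13, 31)]; region rows[12,14) x cols[16,32) = 2x16
Op 9 cut(1, 4): punch at orig (13,20); cuts so far [(13, 18), (13, 20), (13, 21), (13, 31)]; region rows[12,14) x cols[16,32) = 2x16
Unfold 1 (reflect across h@14): 8 holes -> [(13, 18), (13, 20), (13, 21), (13, 31), (14, 18), (14, 20), (14, 21), (14, 31)]
Unfold 2 (reflect across h@12): 16 holes -> [(9, 18), (9, 20), (9, 21), (9, 31), (10, 18), (10, 20), (10, 21), (10, 31), (13, 18), (13, 20), (13, 21), (13, 31), (14, 18), (14, 20), (14, 21), (14, 31)]
Unfold 3 (reflect across h@8): 32 holes -> [(1, 18), (1, 20), (1, 21), (1, 31), (2, 18), (2, 20), (2, 21), (2, 31), (5, 18), (5, 20), (5, 21), (5, 31), (6, 18), (6, 20), (6, 21), (6, 31), (9, 18), (9, 20), (9, 21), (9, 31), (10, 18), (10, 20), (10, 21), (10, 31), (13, 18), (13, 20), (13, 21), (13, 31), (14, 18), (14, 20), (14, 21), (14, 31)]
Unfold 4 (reflect across v@16): 64 holes -> [(1, 0), (1, 10), (1, 11), (1, 13), (1, 18), (1, 20), (1, 21), (1, 31), (2, 0), (2, 10), (2, 11), (2, 13), (2, 18), (2, 20), (2, 21), (2, 31), (5, 0), (5, 10), (5, 11), (5, 13), (5, 18), (5, 20), (5, 21), (5, 31), (6, 0), (6, 10), (6, 11), (6, 13), (6, 18), (6, 20), (6, 21), (6, 31), (9, 0), (9, 10), (9, 11), (9, 13), (9, 18), (9, 20), (9, 21), (9, 31), (10, 0), (10, 10), (10, 11), (10, 13), (10, 18), (10, 20), (10, 21), (10, 31), (13, 0), (13, 10), (13, 11), (13, 13), (13, 18), (13, 20), (13, 21), (13, 31), (14, 0), (14, 10), (14, 11), (14, 13), (14, 18), (14, 20), (14, 21), (14, 31)]
Unfold 5 (reflect across h@16): 128 holes -> [(1, 0), (1, 10), (1, 11), (1, 13), (1, 18), (1, 20), (1, 21), (1, 31), (2, 0), (2, 10), (2, 11), (2, 13), (2, 18), (2, 20), (2, 21), (2, 31), (5, 0), (5, 10), (5, 11), (5, 13), (5, 18), (5, 20), (5, 21), (5, 31), (6, 0), (6, 10), (6, 11), (6, 13), (6, 18), (6, 20), (6, 21), (6, 31), (9, 0), (9, 10), (9, 11), (9, 13), (9, 18), (9, 20), (9, 21), (9, 31), (10, 0), (10, 10), (10, 11), (10, 13), (10, 18), (10, 20), (10, 21), (10, 31), (13, 0), (13, 10), (13, 11), (13, 13), (13, 18), (13, 20), (13, 21), (13, 31), (14, 0), (14, 10), (14, 11), (14, 13), (14, 18), (14, 20), (14, 21), (14, 31), (17, 0), (17, 10), (17, 11), (17, 13), (17, 18), (17, 20), (17, 21), (17, 31), (18, 0), (18, 10), (18, 11), (18, 13), (18, 18), (18, 20), (18, 21), (18, 31), (21, 0), (21, 10), (21, 11), (21, 13), (21, 18), (21, 20), (21, 21), (21, 31), (22, 0), (22, 10), (22, 11), (22, 13), (22, 18), (22, 20), (22, 21), (22, 31), (25, 0), (25, 10), (25, 11), (25, 13), (25, 18), (25, 20), (25, 21), (25, 31), (26, 0), (26, 10), (26, 11), (26, 13), (26, 18), (26, 20), (26, 21), (26, 31), (29, 0), (29, 10), (29, 11), (29, 13), (29, 18), (29, 20), (29, 21), (29, 31), (30, 0), (30, 10), (30, 11), (30, 13), (30, 18), (30, 20), (30, 21), (30, 31)]

Answer: 128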